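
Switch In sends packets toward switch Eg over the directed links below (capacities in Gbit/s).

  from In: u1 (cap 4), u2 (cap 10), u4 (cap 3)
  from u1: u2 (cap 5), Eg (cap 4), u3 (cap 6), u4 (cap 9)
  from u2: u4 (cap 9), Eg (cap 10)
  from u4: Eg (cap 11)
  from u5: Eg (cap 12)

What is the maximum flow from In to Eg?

Augment In→u1→Eg: bottleneck 4, flow now 4.
Augment In→u2→Eg: bottleneck 10, flow now 14.
Augment In→u4→Eg: bottleneck 3, flow now 17.
No augmenting path remains; maximum flow = 17.
In the residual graph, reachable from In: {In}.
Min-cut edges: In→u1 (4), In→u2 (10), In→u4 (3); capacity 4 + 10 + 3 = 17.
This cut is saturated, so no flow can exceed 17.

17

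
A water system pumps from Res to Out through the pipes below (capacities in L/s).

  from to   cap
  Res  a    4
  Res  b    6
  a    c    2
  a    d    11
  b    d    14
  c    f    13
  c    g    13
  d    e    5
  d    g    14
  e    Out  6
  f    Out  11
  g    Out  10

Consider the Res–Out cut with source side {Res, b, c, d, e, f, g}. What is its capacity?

31

Edges leaving {Res, b, c, d, e, f, g}: Res→a (4), e→Out (6), f→Out (11), g→Out (10).
Cut capacity = 4 + 6 + 11 + 10 = 31.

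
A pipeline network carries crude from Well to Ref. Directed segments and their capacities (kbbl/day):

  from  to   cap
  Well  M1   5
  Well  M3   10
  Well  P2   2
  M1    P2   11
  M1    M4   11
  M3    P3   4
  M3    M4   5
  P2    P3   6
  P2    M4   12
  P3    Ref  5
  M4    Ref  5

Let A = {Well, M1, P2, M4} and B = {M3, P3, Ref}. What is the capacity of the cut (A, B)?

Edges leaving {Well, M1, P2, M4}: Well→M3 (10), P2→P3 (6), M4→Ref (5).
Cut capacity = 10 + 6 + 5 = 21.

21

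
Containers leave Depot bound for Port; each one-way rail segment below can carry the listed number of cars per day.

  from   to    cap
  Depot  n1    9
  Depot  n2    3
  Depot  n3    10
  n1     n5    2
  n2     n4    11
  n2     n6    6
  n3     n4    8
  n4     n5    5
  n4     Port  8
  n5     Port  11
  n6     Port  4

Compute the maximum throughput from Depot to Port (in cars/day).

13

Augment Depot→n1→n5→Port: bottleneck 2, flow now 2.
Augment Depot→n2→n4→Port: bottleneck 3, flow now 5.
Augment Depot→n3→n4→Port: bottleneck 5, flow now 10.
Augment Depot→n3→n4→n5→Port: bottleneck 3, flow now 13.
No augmenting path remains; maximum flow = 13.
In the residual graph, reachable from Depot: {Depot, n1, n3}.
Min-cut edges: Depot→n2 (3), n1→n5 (2), n3→n4 (8); capacity 3 + 2 + 8 = 13.
This cut is saturated, so no flow can exceed 13.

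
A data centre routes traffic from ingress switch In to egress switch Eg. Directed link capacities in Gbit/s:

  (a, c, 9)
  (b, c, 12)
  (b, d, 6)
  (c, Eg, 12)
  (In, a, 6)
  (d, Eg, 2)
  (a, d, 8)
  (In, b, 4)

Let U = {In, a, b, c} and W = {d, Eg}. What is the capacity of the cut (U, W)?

Edges leaving {In, a, b, c}: a→d (8), b→d (6), c→Eg (12).
Cut capacity = 8 + 6 + 12 = 26.

26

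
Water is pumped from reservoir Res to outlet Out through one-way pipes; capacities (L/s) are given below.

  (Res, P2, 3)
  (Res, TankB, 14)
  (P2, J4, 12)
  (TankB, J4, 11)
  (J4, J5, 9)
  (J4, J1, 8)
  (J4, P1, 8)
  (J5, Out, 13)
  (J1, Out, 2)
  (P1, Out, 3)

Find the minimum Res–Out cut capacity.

Augment Res→P2→J4→J5→Out: bottleneck 3, flow now 3.
Augment Res→TankB→J4→J5→Out: bottleneck 6, flow now 9.
Augment Res→TankB→J4→J1→Out: bottleneck 2, flow now 11.
Augment Res→TankB→J4→P1→Out: bottleneck 3, flow now 14.
No augmenting path remains; maximum flow = 14.
By max-flow min-cut, the minimum cut capacity equals the max flow.
In the residual graph, reachable from Res: {Res, TankB}.
Min-cut edges: Res→P2 (3), TankB→J4 (11); capacity 3 + 11 = 14.

14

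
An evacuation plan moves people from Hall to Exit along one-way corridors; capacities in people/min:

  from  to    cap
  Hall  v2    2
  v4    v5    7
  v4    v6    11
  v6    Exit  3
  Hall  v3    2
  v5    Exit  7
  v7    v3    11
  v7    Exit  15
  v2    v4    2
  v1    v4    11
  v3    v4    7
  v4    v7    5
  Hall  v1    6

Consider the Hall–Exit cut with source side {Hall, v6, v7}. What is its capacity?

Edges leaving {Hall, v6, v7}: Hall→v1 (6), Hall→v2 (2), Hall→v3 (2), v6→Exit (3), v7→v3 (11), v7→Exit (15).
Cut capacity = 6 + 2 + 2 + 3 + 11 + 15 = 39.

39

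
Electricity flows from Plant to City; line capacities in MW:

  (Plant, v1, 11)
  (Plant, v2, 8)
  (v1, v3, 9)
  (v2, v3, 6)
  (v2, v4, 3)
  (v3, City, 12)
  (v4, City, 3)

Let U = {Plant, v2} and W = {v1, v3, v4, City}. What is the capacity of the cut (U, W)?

20

Edges leaving {Plant, v2}: Plant→v1 (11), v2→v3 (6), v2→v4 (3).
Cut capacity = 11 + 6 + 3 = 20.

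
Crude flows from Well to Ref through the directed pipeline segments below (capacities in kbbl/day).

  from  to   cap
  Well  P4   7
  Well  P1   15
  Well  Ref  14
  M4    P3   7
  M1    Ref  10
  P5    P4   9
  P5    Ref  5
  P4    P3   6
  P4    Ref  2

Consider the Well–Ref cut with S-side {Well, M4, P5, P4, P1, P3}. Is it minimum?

No — its capacity is 21, but the minimum cut has capacity 16.

Given cut capacity: 14 + 5 + 2 = 21.
Augment Well→Ref: bottleneck 14, flow now 14.
Augment Well→P4→Ref: bottleneck 2, flow now 16.
No augmenting path remains; maximum flow = 16.
In the residual graph, reachable from Well: {Well, P4, P1, P3}.
Min-cut edges: Well→Ref (14), P4→Ref (2); capacity 14 + 2 = 16.
Cut capacity 21 exceeds the max flow 16, so it is not minimum.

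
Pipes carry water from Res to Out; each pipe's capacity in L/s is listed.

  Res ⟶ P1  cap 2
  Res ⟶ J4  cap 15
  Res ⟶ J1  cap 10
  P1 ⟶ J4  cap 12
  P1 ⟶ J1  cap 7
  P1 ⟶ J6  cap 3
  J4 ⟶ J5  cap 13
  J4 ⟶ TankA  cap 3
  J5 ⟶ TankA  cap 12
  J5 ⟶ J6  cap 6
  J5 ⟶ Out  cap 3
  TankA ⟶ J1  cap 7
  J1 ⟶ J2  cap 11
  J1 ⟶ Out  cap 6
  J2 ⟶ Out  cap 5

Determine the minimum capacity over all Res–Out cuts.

Augment Res→J1→Out: bottleneck 6, flow now 6.
Augment Res→J4→J5→Out: bottleneck 3, flow now 9.
Augment Res→J1→J2→Out: bottleneck 4, flow now 13.
Augment Res→P1→J1→J2→Out: bottleneck 1, flow now 14.
No augmenting path remains; maximum flow = 14.
By max-flow min-cut, the minimum cut capacity equals the max flow.
In the residual graph, reachable from Res: {Res, P1, J4, J5, TankA, J1, J6, J2}.
Min-cut edges: J5→Out (3), J1→Out (6), J2→Out (5); capacity 3 + 6 + 5 = 14.

14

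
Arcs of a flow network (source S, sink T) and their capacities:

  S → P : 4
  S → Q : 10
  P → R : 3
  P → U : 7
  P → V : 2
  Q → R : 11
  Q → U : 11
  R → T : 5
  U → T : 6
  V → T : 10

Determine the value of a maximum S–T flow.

13

Augment S→P→R→T: bottleneck 3, flow now 3.
Augment S→P→U→T: bottleneck 1, flow now 4.
Augment S→Q→R→T: bottleneck 2, flow now 6.
Augment S→Q→U→T: bottleneck 5, flow now 11.
Augment S→Q→R→P→V→T: bottleneck 2, flow now 13. (uses reverse residual edge)
No augmenting path remains; maximum flow = 13.
In the residual graph, reachable from S: {S, P, Q, R, U}.
Min-cut edges: P→V (2), R→T (5), U→T (6); capacity 2 + 5 + 6 = 13.
This cut is saturated, so no flow can exceed 13.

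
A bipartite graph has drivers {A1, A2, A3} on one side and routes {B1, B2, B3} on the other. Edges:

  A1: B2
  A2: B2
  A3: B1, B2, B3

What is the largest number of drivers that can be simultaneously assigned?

2

Unit-capacity flow: source→left, listed edges, right→sink; max matching = max flow.
Augmenting path A1→B2 (+1); matched 1.
Augmenting path A3→B1 (+1); matched 2.
No augmenting path remains; maximum matching = 2.
König certificate: {A3, B2} is a vertex cover of size 2 (every listed pair touches it), so no matching can be larger.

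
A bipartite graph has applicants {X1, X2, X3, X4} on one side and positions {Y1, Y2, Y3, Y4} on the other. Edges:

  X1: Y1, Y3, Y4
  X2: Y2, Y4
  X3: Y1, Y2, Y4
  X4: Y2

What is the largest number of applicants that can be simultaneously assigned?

Unit-capacity flow: source→left, listed edges, right→sink; max matching = max flow.
Augmenting path X1→Y1 (+1); matched 1.
Augmenting path X2→Y2 (+1); matched 2.
Augmenting path X3→Y4 (+1); matched 3.
Augmenting path X4→Y2→X2→Y4→X3→Y1→X1→Y3 (+1); matched 4.
No augmenting path remains; maximum matching = 4.
König certificate: {X1, X2, X3, X4} is a vertex cover of size 4 (every listed pair touches it), so no matching can be larger.

4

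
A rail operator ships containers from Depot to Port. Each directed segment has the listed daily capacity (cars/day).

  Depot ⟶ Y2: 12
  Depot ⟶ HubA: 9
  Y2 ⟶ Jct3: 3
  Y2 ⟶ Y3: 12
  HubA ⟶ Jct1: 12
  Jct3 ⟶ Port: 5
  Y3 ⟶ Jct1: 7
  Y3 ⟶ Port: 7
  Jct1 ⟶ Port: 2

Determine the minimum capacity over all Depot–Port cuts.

12

Augment Depot→Y2→Jct3→Port: bottleneck 3, flow now 3.
Augment Depot→Y2→Y3→Port: bottleneck 7, flow now 10.
Augment Depot→HubA→Jct1→Port: bottleneck 2, flow now 12.
No augmenting path remains; maximum flow = 12.
By max-flow min-cut, the minimum cut capacity equals the max flow.
In the residual graph, reachable from Depot: {Depot, Y2, HubA, Y3, Jct1}.
Min-cut edges: Y2→Jct3 (3), Y3→Port (7), Jct1→Port (2); capacity 3 + 7 + 2 = 12.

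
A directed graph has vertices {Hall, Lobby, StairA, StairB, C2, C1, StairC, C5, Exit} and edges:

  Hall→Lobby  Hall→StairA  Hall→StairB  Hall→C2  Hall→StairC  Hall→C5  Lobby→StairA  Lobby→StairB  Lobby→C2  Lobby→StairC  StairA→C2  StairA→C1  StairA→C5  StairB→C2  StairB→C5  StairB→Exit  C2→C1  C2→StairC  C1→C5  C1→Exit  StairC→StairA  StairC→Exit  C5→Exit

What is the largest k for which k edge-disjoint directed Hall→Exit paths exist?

4

Assign every edge capacity 1; by Menger, the answer equals the max flow.
Path Hall→StairB→Exit (+1); total 1.
Path Hall→StairC→Exit (+1); total 2.
Path Hall→C5→Exit (+1); total 3.
Path Hall→StairA→C1→Exit (+1); total 4.
No residual Hall→Exit path; max flow = 4.
Certifying cut of size 4: {C1→Exit, C5→Exit, StairB→Exit, StairC→Exit}.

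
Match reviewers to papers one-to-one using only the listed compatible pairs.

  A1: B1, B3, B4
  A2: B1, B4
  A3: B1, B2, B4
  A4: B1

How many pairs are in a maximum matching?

Unit-capacity flow: source→left, listed edges, right→sink; max matching = max flow.
Augmenting path A1→B1 (+1); matched 1.
Augmenting path A2→B4 (+1); matched 2.
Augmenting path A3→B2 (+1); matched 3.
Augmenting path A4→B1→A1→B3 (+1); matched 4.
No augmenting path remains; maximum matching = 4.
König certificate: {A1, A2, A3, A4} is a vertex cover of size 4 (every listed pair touches it), so no matching can be larger.

4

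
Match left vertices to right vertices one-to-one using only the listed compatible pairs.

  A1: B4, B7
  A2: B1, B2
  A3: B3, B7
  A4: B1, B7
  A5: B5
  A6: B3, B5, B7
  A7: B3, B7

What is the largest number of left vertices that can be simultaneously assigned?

Unit-capacity flow: source→left, listed edges, right→sink; max matching = max flow.
Augmenting path A1→B4 (+1); matched 1.
Augmenting path A2→B1 (+1); matched 2.
Augmenting path A3→B3 (+1); matched 3.
Augmenting path A4→B7 (+1); matched 4.
Augmenting path A5→B5 (+1); matched 5.
Augmenting path A6→B7→A4→B1→A2→B2 (+1); matched 6.
No augmenting path remains; maximum matching = 6.
König certificate: {A1, A2, A4, B3, B5, B7} is a vertex cover of size 6 (every listed pair touches it), so no matching can be larger.

6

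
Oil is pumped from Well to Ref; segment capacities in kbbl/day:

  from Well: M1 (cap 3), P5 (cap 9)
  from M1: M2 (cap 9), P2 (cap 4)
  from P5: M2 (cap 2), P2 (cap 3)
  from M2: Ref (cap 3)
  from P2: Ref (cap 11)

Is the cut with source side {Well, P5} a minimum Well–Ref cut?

Yes — it is a minimum cut (capacity 8).

Given cut capacity: 3 + 2 + 3 = 8.
Augment Well→M1→M2→Ref: bottleneck 3, flow now 3.
Augment Well→P5→P2→Ref: bottleneck 3, flow now 6.
Augment Well→P5→M2→M1→P2→Ref: bottleneck 2, flow now 8. (uses reverse residual edge)
No augmenting path remains; maximum flow = 8.
Cut capacity 8 equals the max flow, so it is a minimum cut.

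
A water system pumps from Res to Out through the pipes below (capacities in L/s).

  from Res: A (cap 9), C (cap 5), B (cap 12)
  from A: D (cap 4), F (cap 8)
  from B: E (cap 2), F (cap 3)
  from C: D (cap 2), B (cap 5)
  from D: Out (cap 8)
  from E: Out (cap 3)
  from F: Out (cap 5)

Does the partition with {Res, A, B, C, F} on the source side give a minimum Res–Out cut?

Yes — it is a minimum cut (capacity 13).

Given cut capacity: 4 + 2 + 2 + 5 = 13.
Augment Res→A→D→Out: bottleneck 4, flow now 4.
Augment Res→A→F→Out: bottleneck 5, flow now 9.
Augment Res→B→E→Out: bottleneck 2, flow now 11.
Augment Res→C→D→Out: bottleneck 2, flow now 13.
No augmenting path remains; maximum flow = 13.
Cut capacity 13 equals the max flow, so it is a minimum cut.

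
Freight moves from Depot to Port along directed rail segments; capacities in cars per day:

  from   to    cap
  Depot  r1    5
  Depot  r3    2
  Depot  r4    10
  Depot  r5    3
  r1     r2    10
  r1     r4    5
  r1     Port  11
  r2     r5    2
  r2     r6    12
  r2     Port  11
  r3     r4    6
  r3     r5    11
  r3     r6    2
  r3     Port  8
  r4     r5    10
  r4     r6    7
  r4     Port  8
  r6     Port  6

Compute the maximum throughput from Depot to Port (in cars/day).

17

Augment Depot→r1→Port: bottleneck 5, flow now 5.
Augment Depot→r3→Port: bottleneck 2, flow now 7.
Augment Depot→r4→Port: bottleneck 8, flow now 15.
Augment Depot→r4→r6→Port: bottleneck 2, flow now 17.
No augmenting path remains; maximum flow = 17.
In the residual graph, reachable from Depot: {Depot, r5}.
Min-cut edges: Depot→r1 (5), Depot→r3 (2), Depot→r4 (10); capacity 5 + 2 + 10 = 17.
This cut is saturated, so no flow can exceed 17.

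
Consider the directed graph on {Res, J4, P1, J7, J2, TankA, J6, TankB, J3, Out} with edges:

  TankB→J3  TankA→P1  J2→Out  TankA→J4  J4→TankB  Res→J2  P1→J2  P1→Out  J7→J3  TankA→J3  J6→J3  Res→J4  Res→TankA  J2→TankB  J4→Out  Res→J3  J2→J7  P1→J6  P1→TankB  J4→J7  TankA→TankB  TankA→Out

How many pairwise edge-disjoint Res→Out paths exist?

3

Assign every edge capacity 1; by Menger, the answer equals the max flow.
Path Res→J4→Out (+1); total 1.
Path Res→J2→Out (+1); total 2.
Path Res→TankA→Out (+1); total 3.
No residual Res→Out path; max flow = 3.
Certifying cut of size 3: {Res→J2, Res→J4, Res→TankA}.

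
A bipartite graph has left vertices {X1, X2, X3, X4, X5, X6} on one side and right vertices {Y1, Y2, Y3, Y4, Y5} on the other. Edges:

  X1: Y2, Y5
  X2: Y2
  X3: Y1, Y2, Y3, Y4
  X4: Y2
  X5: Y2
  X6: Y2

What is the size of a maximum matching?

3

Unit-capacity flow: source→left, listed edges, right→sink; max matching = max flow.
Augmenting path X1→Y2 (+1); matched 1.
Augmenting path X3→Y1 (+1); matched 2.
Augmenting path X2→Y2→X1→Y5 (+1); matched 3.
No augmenting path remains; maximum matching = 3.
König certificate: {X1, X3, Y2} is a vertex cover of size 3 (every listed pair touches it), so no matching can be larger.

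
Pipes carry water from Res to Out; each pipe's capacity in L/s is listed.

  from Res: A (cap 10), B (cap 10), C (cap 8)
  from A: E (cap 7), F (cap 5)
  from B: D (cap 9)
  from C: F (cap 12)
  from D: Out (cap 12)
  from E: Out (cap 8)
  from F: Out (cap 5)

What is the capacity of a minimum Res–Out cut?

21

Augment Res→A→E→Out: bottleneck 7, flow now 7.
Augment Res→A→F→Out: bottleneck 3, flow now 10.
Augment Res→B→D→Out: bottleneck 9, flow now 19.
Augment Res→C→F→Out: bottleneck 2, flow now 21.
No augmenting path remains; maximum flow = 21.
By max-flow min-cut, the minimum cut capacity equals the max flow.
In the residual graph, reachable from Res: {Res, A, B, C, F}.
Min-cut edges: A→E (7), B→D (9), F→Out (5); capacity 7 + 9 + 5 = 21.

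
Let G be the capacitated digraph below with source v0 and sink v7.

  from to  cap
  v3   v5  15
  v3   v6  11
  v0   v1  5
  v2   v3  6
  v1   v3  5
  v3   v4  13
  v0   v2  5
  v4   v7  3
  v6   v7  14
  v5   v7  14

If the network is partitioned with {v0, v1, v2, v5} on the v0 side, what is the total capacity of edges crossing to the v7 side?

25

Edges leaving {v0, v1, v2, v5}: v1→v3 (5), v2→v3 (6), v5→v7 (14).
Cut capacity = 5 + 6 + 14 = 25.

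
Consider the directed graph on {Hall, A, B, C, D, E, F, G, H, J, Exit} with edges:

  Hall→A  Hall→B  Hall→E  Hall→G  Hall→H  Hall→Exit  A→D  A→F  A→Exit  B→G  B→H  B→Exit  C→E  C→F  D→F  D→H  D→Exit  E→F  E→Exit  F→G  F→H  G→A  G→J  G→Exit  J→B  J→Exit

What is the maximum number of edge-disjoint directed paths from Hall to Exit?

5

Assign every edge capacity 1; by Menger, the answer equals the max flow.
Path Hall→Exit (+1); total 1.
Path Hall→A→Exit (+1); total 2.
Path Hall→B→Exit (+1); total 3.
Path Hall→E→Exit (+1); total 4.
Path Hall→G→Exit (+1); total 5.
No residual Hall→Exit path; max flow = 5.
Certifying cut of size 5: {Hall→A, Hall→B, Hall→E, Hall→Exit, Hall→G}.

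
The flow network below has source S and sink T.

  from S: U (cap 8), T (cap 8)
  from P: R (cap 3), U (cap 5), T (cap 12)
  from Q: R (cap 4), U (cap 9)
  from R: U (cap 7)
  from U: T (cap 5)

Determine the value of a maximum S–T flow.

Augment S→T: bottleneck 8, flow now 8.
Augment S→U→T: bottleneck 5, flow now 13.
No augmenting path remains; maximum flow = 13.
In the residual graph, reachable from S: {S, U}.
Min-cut edges: S→T (8), U→T (5); capacity 8 + 5 = 13.
This cut is saturated, so no flow can exceed 13.

13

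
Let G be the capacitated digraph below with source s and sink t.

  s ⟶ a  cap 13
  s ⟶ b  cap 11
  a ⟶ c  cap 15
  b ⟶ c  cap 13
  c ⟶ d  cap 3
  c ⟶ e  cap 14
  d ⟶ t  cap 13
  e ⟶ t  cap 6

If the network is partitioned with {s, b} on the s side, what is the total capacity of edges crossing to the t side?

26

Edges leaving {s, b}: s→a (13), b→c (13).
Cut capacity = 13 + 13 = 26.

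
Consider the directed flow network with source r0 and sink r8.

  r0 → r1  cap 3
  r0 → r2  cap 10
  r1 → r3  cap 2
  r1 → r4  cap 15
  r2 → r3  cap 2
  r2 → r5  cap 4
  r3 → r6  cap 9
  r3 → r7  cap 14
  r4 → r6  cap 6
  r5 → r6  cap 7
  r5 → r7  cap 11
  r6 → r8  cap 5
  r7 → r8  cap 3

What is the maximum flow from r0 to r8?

8

Augment r0→r1→r3→r6→r8: bottleneck 2, flow now 2.
Augment r0→r1→r4→r6→r8: bottleneck 1, flow now 3.
Augment r0→r2→r3→r6→r8: bottleneck 2, flow now 5.
Augment r0→r2→r5→r7→r8: bottleneck 3, flow now 8.
No augmenting path remains; maximum flow = 8.
In the residual graph, reachable from r0: {r0, r1, r2, r3, r4, r5, r6, r7}.
Min-cut edges: r6→r8 (5), r7→r8 (3); capacity 5 + 3 = 8.
This cut is saturated, so no flow can exceed 8.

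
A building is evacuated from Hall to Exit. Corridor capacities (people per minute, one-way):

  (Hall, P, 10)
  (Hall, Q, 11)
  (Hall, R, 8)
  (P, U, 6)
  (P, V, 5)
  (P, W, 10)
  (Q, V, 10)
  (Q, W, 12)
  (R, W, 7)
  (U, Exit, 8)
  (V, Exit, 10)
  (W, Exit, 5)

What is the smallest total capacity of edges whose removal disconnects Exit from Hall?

21

Augment Hall→P→U→Exit: bottleneck 6, flow now 6.
Augment Hall→P→V→Exit: bottleneck 4, flow now 10.
Augment Hall→Q→V→Exit: bottleneck 6, flow now 16.
Augment Hall→Q→W→Exit: bottleneck 5, flow now 21.
No augmenting path remains; maximum flow = 21.
By max-flow min-cut, the minimum cut capacity equals the max flow.
In the residual graph, reachable from Hall: {Hall, P, Q, R, V, W}.
Min-cut edges: P→U (6), V→Exit (10), W→Exit (5); capacity 6 + 10 + 5 = 21.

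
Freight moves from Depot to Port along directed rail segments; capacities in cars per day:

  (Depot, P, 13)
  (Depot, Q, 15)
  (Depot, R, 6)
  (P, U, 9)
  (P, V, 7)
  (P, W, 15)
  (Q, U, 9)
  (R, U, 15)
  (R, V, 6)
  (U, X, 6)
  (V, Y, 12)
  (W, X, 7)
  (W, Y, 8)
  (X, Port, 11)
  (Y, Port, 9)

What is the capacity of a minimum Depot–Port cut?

20

Augment Depot→P→U→X→Port: bottleneck 6, flow now 6.
Augment Depot→P→V→Y→Port: bottleneck 7, flow now 13.
Augment Depot→R→V→Y→Port: bottleneck 2, flow now 15.
Augment Depot→Q→U→P→W→X→Port: bottleneck 5, flow now 20. (uses reverse residual edge)
No augmenting path remains; maximum flow = 20.
By max-flow min-cut, the minimum cut capacity equals the max flow.
In the residual graph, reachable from Depot: {Depot, P, Q, R, U, V, W, X, Y}.
Min-cut edges: X→Port (11), Y→Port (9); capacity 11 + 9 = 20.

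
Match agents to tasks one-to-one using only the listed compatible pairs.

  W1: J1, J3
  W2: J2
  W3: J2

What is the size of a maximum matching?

Unit-capacity flow: source→left, listed edges, right→sink; max matching = max flow.
Augmenting path W1→J1 (+1); matched 1.
Augmenting path W2→J2 (+1); matched 2.
No augmenting path remains; maximum matching = 2.
König certificate: {W1, J2} is a vertex cover of size 2 (every listed pair touches it), so no matching can be larger.

2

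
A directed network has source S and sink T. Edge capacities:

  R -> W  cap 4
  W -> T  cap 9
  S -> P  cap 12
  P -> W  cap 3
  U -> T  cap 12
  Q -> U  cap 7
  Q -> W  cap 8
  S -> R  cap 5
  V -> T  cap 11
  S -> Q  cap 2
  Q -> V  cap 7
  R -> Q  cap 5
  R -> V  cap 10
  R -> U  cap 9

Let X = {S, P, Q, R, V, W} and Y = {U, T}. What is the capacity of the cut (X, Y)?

36

Edges leaving {S, P, Q, R, V, W}: Q→U (7), R→U (9), V→T (11), W→T (9).
Cut capacity = 7 + 9 + 11 + 9 = 36.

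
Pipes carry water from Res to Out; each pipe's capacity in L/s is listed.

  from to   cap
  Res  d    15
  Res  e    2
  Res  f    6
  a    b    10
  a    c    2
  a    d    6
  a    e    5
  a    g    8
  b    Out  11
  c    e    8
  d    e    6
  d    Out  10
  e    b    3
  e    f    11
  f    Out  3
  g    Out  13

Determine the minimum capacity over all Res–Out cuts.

16

Augment Res→d→Out: bottleneck 10, flow now 10.
Augment Res→f→Out: bottleneck 3, flow now 13.
Augment Res→e→b→Out: bottleneck 2, flow now 15.
Augment Res→d→e→b→Out: bottleneck 1, flow now 16.
No augmenting path remains; maximum flow = 16.
By max-flow min-cut, the minimum cut capacity equals the max flow.
In the residual graph, reachable from Res: {Res, d, e, f}.
Min-cut edges: d→Out (10), e→b (3), f→Out (3); capacity 10 + 3 + 3 = 16.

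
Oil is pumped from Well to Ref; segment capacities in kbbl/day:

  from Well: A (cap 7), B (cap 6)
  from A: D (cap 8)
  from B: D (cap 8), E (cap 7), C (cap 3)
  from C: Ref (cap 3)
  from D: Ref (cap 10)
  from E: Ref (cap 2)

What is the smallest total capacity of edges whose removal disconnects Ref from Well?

13

Augment Well→A→D→Ref: bottleneck 7, flow now 7.
Augment Well→B→C→Ref: bottleneck 3, flow now 10.
Augment Well→B→D→Ref: bottleneck 3, flow now 13.
No augmenting path remains; maximum flow = 13.
By max-flow min-cut, the minimum cut capacity equals the max flow.
In the residual graph, reachable from Well: {Well}.
Min-cut edges: Well→A (7), Well→B (6); capacity 7 + 6 = 13.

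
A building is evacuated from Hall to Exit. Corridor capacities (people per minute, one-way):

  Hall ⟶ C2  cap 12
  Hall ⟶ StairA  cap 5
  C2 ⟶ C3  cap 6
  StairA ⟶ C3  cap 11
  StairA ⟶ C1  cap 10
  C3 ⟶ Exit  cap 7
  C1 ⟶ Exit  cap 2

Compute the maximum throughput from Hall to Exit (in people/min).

Augment Hall→C2→C3→Exit: bottleneck 6, flow now 6.
Augment Hall→StairA→C3→Exit: bottleneck 1, flow now 7.
Augment Hall→StairA→C1→Exit: bottleneck 2, flow now 9.
No augmenting path remains; maximum flow = 9.
In the residual graph, reachable from Hall: {Hall, C2, StairA, C3, C1}.
Min-cut edges: C3→Exit (7), C1→Exit (2); capacity 7 + 2 = 9.
This cut is saturated, so no flow can exceed 9.

9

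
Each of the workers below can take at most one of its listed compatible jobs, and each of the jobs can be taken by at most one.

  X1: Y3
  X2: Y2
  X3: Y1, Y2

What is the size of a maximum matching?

Unit-capacity flow: source→left, listed edges, right→sink; max matching = max flow.
Augmenting path X1→Y3 (+1); matched 1.
Augmenting path X2→Y2 (+1); matched 2.
Augmenting path X3→Y1 (+1); matched 3.
No augmenting path remains; maximum matching = 3.
König certificate: {X1, X2, X3} is a vertex cover of size 3 (every listed pair touches it), so no matching can be larger.

3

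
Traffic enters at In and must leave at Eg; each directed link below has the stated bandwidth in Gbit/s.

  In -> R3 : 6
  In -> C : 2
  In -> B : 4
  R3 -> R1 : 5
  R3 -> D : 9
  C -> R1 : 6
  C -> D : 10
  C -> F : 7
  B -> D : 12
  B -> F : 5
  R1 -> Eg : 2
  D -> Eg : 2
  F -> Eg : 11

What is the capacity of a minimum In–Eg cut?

Augment In→R3→R1→Eg: bottleneck 2, flow now 2.
Augment In→R3→D→Eg: bottleneck 2, flow now 4.
Augment In→C→F→Eg: bottleneck 2, flow now 6.
Augment In→B→F→Eg: bottleneck 4, flow now 10.
No augmenting path remains; maximum flow = 10.
By max-flow min-cut, the minimum cut capacity equals the max flow.
In the residual graph, reachable from In: {In, R3, R1, D}.
Min-cut edges: In→C (2), In→B (4), R1→Eg (2), D→Eg (2); capacity 2 + 4 + 2 + 2 = 10.

10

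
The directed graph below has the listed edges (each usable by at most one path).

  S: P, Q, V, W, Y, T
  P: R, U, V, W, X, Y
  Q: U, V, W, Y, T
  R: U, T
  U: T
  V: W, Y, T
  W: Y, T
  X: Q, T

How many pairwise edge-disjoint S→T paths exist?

Assign every edge capacity 1; by Menger, the answer equals the max flow.
Path S→T (+1); total 1.
Path S→Q→T (+1); total 2.
Path S→V→T (+1); total 3.
Path S→W→T (+1); total 4.
Path S→P→R→T (+1); total 5.
No residual S→T path; max flow = 5.
Certifying cut of size 5: {S→P, S→Q, S→T, S→V, S→W}.

5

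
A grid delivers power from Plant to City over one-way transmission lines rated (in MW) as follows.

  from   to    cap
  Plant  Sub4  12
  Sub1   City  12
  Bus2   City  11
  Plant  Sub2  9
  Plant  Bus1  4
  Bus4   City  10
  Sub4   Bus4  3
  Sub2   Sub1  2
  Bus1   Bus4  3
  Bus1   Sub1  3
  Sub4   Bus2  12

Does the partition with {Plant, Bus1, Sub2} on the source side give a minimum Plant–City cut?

Given cut capacity: 12 + 3 + 3 + 2 = 20.
Augment Plant→Bus1→Sub1→City: bottleneck 3, flow now 3.
Augment Plant→Bus1→Bus4→City: bottleneck 1, flow now 4.
Augment Plant→Sub2→Sub1→City: bottleneck 2, flow now 6.
Augment Plant→Sub4→Bus2→City: bottleneck 11, flow now 17.
Augment Plant→Sub4→Bus4→City: bottleneck 1, flow now 18.
No augmenting path remains; maximum flow = 18.
In the residual graph, reachable from Plant: {Plant, Sub2}.
Min-cut edges: Plant→Bus1 (4), Plant→Sub4 (12), Sub2→Sub1 (2); capacity 4 + 12 + 2 = 18.
Cut capacity 20 exceeds the max flow 18, so it is not minimum.

No — its capacity is 20, but the minimum cut has capacity 18.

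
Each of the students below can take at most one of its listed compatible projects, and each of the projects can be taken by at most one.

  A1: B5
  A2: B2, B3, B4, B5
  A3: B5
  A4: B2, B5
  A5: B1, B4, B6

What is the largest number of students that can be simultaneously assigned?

Unit-capacity flow: source→left, listed edges, right→sink; max matching = max flow.
Augmenting path A1→B5 (+1); matched 1.
Augmenting path A2→B2 (+1); matched 2.
Augmenting path A5→B1 (+1); matched 3.
Augmenting path A4→B2→A2→B3 (+1); matched 4.
No augmenting path remains; maximum matching = 4.
König certificate: {A2, A4, A5, B5} is a vertex cover of size 4 (every listed pair touches it), so no matching can be larger.

4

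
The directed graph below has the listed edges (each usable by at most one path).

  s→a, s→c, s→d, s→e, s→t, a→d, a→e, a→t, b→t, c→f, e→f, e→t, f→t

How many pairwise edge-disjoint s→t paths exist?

Assign every edge capacity 1; by Menger, the answer equals the max flow.
Path s→t (+1); total 1.
Path s→a→t (+1); total 2.
Path s→e→t (+1); total 3.
Path s→c→f→t (+1); total 4.
No residual s→t path; max flow = 4.
Certifying cut of size 4: {s→a, s→c, s→e, s→t}.

4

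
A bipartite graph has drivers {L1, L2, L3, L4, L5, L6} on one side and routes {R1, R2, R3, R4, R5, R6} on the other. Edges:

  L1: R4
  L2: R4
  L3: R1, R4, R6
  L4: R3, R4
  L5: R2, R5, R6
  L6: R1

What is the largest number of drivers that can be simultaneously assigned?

5

Unit-capacity flow: source→left, listed edges, right→sink; max matching = max flow.
Augmenting path L1→R4 (+1); matched 1.
Augmenting path L3→R1 (+1); matched 2.
Augmenting path L4→R3 (+1); matched 3.
Augmenting path L5→R2 (+1); matched 4.
Augmenting path L6→R1→L3→R6 (+1); matched 5.
No augmenting path remains; maximum matching = 5.
König certificate: {L3, L4, L5, L6, R4} is a vertex cover of size 5 (every listed pair touches it), so no matching can be larger.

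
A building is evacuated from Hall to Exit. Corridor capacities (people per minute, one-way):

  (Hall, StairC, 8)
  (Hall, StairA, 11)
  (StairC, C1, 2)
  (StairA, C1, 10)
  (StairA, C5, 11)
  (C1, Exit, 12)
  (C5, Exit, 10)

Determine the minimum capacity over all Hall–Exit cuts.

13

Augment Hall→StairC→C1→Exit: bottleneck 2, flow now 2.
Augment Hall→StairA→C1→Exit: bottleneck 10, flow now 12.
Augment Hall→StairA→C5→Exit: bottleneck 1, flow now 13.
No augmenting path remains; maximum flow = 13.
By max-flow min-cut, the minimum cut capacity equals the max flow.
In the residual graph, reachable from Hall: {Hall, StairC}.
Min-cut edges: Hall→StairA (11), StairC→C1 (2); capacity 11 + 2 = 13.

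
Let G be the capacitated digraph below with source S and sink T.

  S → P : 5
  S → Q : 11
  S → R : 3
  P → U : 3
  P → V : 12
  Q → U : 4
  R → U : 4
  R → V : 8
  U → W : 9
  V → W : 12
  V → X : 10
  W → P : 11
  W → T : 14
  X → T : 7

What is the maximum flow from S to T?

Augment S→P→U→W→T: bottleneck 3, flow now 3.
Augment S→P→V→W→T: bottleneck 2, flow now 5.
Augment S→Q→U→W→T: bottleneck 4, flow now 9.
Augment S→R→U→W→T: bottleneck 2, flow now 11.
Augment S→R→V→W→T: bottleneck 1, flow now 12.
No augmenting path remains; maximum flow = 12.
In the residual graph, reachable from S: {S, Q}.
Min-cut edges: S→P (5), S→R (3), Q→U (4); capacity 5 + 3 + 4 = 12.
This cut is saturated, so no flow can exceed 12.

12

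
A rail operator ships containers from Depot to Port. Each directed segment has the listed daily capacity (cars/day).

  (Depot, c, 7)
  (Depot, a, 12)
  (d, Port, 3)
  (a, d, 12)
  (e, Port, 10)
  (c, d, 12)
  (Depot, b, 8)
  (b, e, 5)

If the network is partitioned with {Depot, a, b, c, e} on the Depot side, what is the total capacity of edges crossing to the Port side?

34

Edges leaving {Depot, a, b, c, e}: a→d (12), c→d (12), e→Port (10).
Cut capacity = 12 + 12 + 10 = 34.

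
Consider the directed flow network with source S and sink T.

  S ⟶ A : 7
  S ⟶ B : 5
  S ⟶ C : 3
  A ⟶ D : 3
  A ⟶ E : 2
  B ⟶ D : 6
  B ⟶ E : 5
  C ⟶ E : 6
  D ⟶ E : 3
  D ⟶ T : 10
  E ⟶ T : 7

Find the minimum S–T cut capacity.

Augment S→A→D→T: bottleneck 3, flow now 3.
Augment S→A→E→T: bottleneck 2, flow now 5.
Augment S→B→D→T: bottleneck 5, flow now 10.
Augment S→C→E→T: bottleneck 3, flow now 13.
No augmenting path remains; maximum flow = 13.
By max-flow min-cut, the minimum cut capacity equals the max flow.
In the residual graph, reachable from S: {S, A}.
Min-cut edges: S→B (5), S→C (3), A→D (3), A→E (2); capacity 5 + 3 + 3 + 2 = 13.

13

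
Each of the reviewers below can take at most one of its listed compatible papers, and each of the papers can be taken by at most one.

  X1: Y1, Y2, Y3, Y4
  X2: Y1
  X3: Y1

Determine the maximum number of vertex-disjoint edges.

Unit-capacity flow: source→left, listed edges, right→sink; max matching = max flow.
Augmenting path X1→Y1 (+1); matched 1.
Augmenting path X2→Y1→X1→Y2 (+1); matched 2.
No augmenting path remains; maximum matching = 2.
König certificate: {X1, Y1} is a vertex cover of size 2 (every listed pair touches it), so no matching can be larger.

2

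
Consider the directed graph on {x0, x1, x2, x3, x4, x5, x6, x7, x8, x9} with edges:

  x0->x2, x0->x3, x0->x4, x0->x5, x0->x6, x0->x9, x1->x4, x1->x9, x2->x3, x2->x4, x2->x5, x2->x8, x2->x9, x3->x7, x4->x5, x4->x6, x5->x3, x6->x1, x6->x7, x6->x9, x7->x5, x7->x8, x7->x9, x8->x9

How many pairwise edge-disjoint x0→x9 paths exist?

Assign every edge capacity 1; by Menger, the answer equals the max flow.
Path x0→x9 (+1); total 1.
Path x0→x2→x9 (+1); total 2.
Path x0→x6→x9 (+1); total 3.
Path x0→x3→x7→x9 (+1); total 4.
Path x0→x4→x6→x1→x9 (+1); total 5.
No residual x0→x9 path; max flow = 5.
Certifying cut of size 5: {x0→x2, x0→x4, x0→x6, x0→x9, x3→x7}.

5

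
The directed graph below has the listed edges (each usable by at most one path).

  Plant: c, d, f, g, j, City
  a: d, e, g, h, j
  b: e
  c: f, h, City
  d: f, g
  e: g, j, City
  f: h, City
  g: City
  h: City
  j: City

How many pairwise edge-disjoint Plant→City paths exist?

6

Assign every edge capacity 1; by Menger, the answer equals the max flow.
Path Plant→City (+1); total 1.
Path Plant→c→City (+1); total 2.
Path Plant→f→City (+1); total 3.
Path Plant→g→City (+1); total 4.
Path Plant→j→City (+1); total 5.
Path Plant→d→f→h→City (+1); total 6.
No residual Plant→City path; max flow = 6.
Certifying cut of size 6: {Plant→City, Plant→c, Plant→d, Plant→f, Plant→g, Plant→j}.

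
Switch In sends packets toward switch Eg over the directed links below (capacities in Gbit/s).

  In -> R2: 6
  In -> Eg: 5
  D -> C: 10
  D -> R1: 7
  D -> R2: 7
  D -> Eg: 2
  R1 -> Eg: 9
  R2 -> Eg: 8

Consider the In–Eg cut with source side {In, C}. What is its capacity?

11

Edges leaving {In, C}: In→R2 (6), In→Eg (5).
Cut capacity = 6 + 5 = 11.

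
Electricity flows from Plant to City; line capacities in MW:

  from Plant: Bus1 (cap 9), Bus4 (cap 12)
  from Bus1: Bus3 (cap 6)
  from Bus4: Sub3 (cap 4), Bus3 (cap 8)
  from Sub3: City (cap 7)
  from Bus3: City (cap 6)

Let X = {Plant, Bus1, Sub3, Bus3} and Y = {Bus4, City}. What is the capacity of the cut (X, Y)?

25

Edges leaving {Plant, Bus1, Sub3, Bus3}: Plant→Bus4 (12), Sub3→City (7), Bus3→City (6).
Cut capacity = 12 + 7 + 6 = 25.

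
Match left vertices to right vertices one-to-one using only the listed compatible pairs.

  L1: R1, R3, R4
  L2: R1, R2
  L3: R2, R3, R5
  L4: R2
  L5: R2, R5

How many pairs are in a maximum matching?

Unit-capacity flow: source→left, listed edges, right→sink; max matching = max flow.
Augmenting path L1→R1 (+1); matched 1.
Augmenting path L2→R2 (+1); matched 2.
Augmenting path L3→R3 (+1); matched 3.
Augmenting path L5→R5 (+1); matched 4.
Augmenting path L4→R2→L2→R1→L1→R4 (+1); matched 5.
No augmenting path remains; maximum matching = 5.
König certificate: {L1, L2, L3, L4, L5} is a vertex cover of size 5 (every listed pair touches it), so no matching can be larger.

5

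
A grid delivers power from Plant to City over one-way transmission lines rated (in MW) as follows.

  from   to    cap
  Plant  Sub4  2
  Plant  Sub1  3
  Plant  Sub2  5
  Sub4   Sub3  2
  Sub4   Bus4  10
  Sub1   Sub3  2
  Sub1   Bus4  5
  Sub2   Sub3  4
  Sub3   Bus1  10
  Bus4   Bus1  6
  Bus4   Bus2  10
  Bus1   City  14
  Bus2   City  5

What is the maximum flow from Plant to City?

9

Augment Plant→Sub4→Sub3→Bus1→City: bottleneck 2, flow now 2.
Augment Plant→Sub1→Sub3→Bus1→City: bottleneck 2, flow now 4.
Augment Plant→Sub1→Bus4→Bus1→City: bottleneck 1, flow now 5.
Augment Plant→Sub2→Sub3→Bus1→City: bottleneck 4, flow now 9.
No augmenting path remains; maximum flow = 9.
In the residual graph, reachable from Plant: {Plant, Sub2}.
Min-cut edges: Plant→Sub4 (2), Plant→Sub1 (3), Sub2→Sub3 (4); capacity 2 + 3 + 4 = 9.
This cut is saturated, so no flow can exceed 9.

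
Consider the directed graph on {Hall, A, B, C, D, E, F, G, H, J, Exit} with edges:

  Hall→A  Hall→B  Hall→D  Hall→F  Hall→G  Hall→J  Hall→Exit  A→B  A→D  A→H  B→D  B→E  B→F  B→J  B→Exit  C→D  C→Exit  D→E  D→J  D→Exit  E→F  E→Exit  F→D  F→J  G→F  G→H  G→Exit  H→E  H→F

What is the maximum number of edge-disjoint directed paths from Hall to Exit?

Assign every edge capacity 1; by Menger, the answer equals the max flow.
Path Hall→Exit (+1); total 1.
Path Hall→B→Exit (+1); total 2.
Path Hall→D→Exit (+1); total 3.
Path Hall→G→Exit (+1); total 4.
Path Hall→A→B→E→Exit (+1); total 5.
No residual Hall→Exit path; max flow = 5.
Certifying cut of size 5: {B→Exit, D→Exit, E→Exit, Hall→Exit, Hall→G}.

5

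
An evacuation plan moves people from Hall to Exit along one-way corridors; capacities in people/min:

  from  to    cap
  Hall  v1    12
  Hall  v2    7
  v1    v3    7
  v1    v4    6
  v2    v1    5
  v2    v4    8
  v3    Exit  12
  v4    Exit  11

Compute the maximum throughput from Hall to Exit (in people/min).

18

Augment Hall→v1→v3→Exit: bottleneck 7, flow now 7.
Augment Hall→v1→v4→Exit: bottleneck 5, flow now 12.
Augment Hall→v2→v4→Exit: bottleneck 6, flow now 18.
No augmenting path remains; maximum flow = 18.
In the residual graph, reachable from Hall: {Hall, v1, v2, v4}.
Min-cut edges: v1→v3 (7), v4→Exit (11); capacity 7 + 11 = 18.
This cut is saturated, so no flow can exceed 18.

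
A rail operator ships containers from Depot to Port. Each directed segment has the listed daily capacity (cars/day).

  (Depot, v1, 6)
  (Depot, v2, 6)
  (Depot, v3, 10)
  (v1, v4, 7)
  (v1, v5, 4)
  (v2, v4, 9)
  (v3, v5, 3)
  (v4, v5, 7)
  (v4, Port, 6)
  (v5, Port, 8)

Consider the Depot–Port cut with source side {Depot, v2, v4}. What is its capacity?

Edges leaving {Depot, v2, v4}: Depot→v1 (6), Depot→v3 (10), v4→v5 (7), v4→Port (6).
Cut capacity = 6 + 10 + 7 + 6 = 29.

29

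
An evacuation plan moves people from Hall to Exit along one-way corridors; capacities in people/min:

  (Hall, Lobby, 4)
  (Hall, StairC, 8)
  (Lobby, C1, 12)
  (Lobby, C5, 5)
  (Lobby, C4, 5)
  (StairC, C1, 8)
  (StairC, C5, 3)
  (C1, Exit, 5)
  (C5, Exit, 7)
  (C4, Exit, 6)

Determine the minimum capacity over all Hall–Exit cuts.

Augment Hall→Lobby→C1→Exit: bottleneck 4, flow now 4.
Augment Hall→StairC→C1→Exit: bottleneck 1, flow now 5.
Augment Hall→StairC→C5→Exit: bottleneck 3, flow now 8.
Augment Hall→StairC→C1→Lobby→C5→Exit: bottleneck 4, flow now 12. (uses reverse residual edge)
No augmenting path remains; maximum flow = 12.
By max-flow min-cut, the minimum cut capacity equals the max flow.
In the residual graph, reachable from Hall: {Hall}.
Min-cut edges: Hall→Lobby (4), Hall→StairC (8); capacity 4 + 8 = 12.

12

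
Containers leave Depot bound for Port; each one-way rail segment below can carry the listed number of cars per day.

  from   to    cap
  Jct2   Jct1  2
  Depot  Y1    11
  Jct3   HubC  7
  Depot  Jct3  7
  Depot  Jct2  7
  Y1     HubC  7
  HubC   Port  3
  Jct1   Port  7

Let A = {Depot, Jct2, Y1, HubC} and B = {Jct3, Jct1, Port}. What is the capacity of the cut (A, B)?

12

Edges leaving {Depot, Jct2, Y1, HubC}: Depot→Jct3 (7), Jct2→Jct1 (2), HubC→Port (3).
Cut capacity = 7 + 2 + 3 = 12.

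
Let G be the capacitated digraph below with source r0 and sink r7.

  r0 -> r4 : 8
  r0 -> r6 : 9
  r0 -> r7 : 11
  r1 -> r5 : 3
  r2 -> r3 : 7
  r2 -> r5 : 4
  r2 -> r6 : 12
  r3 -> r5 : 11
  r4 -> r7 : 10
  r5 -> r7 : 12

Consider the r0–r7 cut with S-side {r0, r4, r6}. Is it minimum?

No — its capacity is 21, but the minimum cut has capacity 19.

Given cut capacity: 11 + 10 = 21.
Augment r0→r7: bottleneck 11, flow now 11.
Augment r0→r4→r7: bottleneck 8, flow now 19.
No augmenting path remains; maximum flow = 19.
In the residual graph, reachable from r0: {r0, r6}.
Min-cut edges: r0→r4 (8), r0→r7 (11); capacity 8 + 11 = 19.
Cut capacity 21 exceeds the max flow 19, so it is not minimum.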